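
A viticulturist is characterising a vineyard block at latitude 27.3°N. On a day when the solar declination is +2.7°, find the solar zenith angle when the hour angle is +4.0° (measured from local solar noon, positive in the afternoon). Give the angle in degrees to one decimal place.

24.9°

cos θ_z = sin φ sin δ + cos φ cos δ cos H = (0.4586)(0.0471) + (0.8886)(0.9989)(0.9976) = 0.9071.
θ_z = arccos(0.9071) = 24.89°.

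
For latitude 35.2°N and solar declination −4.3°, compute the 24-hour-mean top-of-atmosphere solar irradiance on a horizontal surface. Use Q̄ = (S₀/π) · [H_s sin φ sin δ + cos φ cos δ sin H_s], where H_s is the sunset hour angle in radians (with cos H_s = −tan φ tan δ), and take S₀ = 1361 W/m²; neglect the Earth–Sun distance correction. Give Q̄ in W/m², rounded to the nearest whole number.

324 W/m²

cos H_s = −tan(35.2°) · tan(-4.3°) = 0.0530, so H_s = arccos(0.0530) = 86.96°. In radians, H_s = 1.5177.
H_s sin φ sin δ = 1.5177 × 0.5764 × -0.0750 = -0.0656.
cos φ cos δ sin H_s = 0.8171 × 0.9972 × 0.9986 = 0.8137.
Q̄ = (1361/π) × (-0.0656 + 0.8137) = 433.22 × 0.7481 = 324.09 W/m².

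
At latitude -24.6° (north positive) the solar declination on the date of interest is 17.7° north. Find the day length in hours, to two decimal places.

cos H_s = −tan(-24.6°) · tan(17.7°) = 0.1461, so H_s = arccos(0.1461) = 81.60°.
Day length = 2 H_s / 15° h⁻¹ = 163.20° / 15 = 10.880 h.

10.88 hours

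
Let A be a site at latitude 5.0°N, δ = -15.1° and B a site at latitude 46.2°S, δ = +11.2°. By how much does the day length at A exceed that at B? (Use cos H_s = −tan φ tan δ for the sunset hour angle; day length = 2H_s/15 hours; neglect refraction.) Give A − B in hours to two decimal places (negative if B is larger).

+1.41 h

A: H_s = arccos(−tan 5.0° · tan -15.1°) = 88.65°, so 2H_s/15 = 11.8200 h.
B: H_s = arccos(−tan -46.2° · tan 11.2°) = 78.08°, so 2H_s/15 = 10.4107 h.
A − B = 11.8200 − 10.4107 = 1.4093 h.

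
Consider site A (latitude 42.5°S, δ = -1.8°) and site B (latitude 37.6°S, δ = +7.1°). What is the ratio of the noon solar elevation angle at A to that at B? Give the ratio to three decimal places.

1.088

A: 90° − |-42.5 − (-1.8)| = 49.30°.
B: 90° − |-37.6 − (7.1)| = 45.30°.
Ratio A/B = 49.3000 / 45.3000 = 1.0883.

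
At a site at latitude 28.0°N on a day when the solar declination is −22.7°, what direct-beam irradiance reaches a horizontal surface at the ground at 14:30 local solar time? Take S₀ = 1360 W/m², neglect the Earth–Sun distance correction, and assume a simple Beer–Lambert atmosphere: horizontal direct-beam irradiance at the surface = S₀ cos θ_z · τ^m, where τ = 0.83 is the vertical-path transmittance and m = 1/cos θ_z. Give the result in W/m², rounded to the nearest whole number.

Hour angle H = 15° × (14.5 − 12) = 37.50°.
cos θ_z = sin φ sin δ + cos φ cos δ cos H = (0.4695)(-0.3859) + (0.8829)(0.9225)(0.7934) = 0.4650.
Air mass m = 1/cos θ_z = 1/0.4650 = 2.151; τ^m = 0.83^2.151 = 0.6698.
Surface direct beam = 1360 × 0.4650 × 0.6698 = 423.58 W/m².

424 W/m²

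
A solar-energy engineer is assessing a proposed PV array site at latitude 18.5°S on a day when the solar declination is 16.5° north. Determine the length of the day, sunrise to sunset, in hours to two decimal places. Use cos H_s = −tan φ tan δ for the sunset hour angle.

11.24 hours

The sunset hour angle satisfies cos H_s = −tan φ tan δ = 0.0991, giving H_s = 84.31°.
Day length = 2 H_s / 15° h⁻¹ = 168.62° / 15 = 11.241 h.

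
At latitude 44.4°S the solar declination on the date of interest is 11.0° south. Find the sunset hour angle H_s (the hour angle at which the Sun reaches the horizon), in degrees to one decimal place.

cos H_s = −tan(-44.4°) · tan(-11.0°) = -0.1904, so H_s = arccos(-0.1904) = 100.98°.

101.0°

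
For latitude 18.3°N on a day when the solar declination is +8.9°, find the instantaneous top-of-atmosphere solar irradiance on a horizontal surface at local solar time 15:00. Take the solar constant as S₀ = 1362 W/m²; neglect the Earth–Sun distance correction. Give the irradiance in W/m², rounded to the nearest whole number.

Hour angle H = 15° × (15 − 12) = 45.00°.
cos θ_z = sin(18.3°) sin(8.9°) + cos(18.3°) cos(8.9°) cos(45.00°) = 0.0486 + 0.6633 = 0.7119.
Top-of-atmosphere irradiance = S₀ cos θ_z = 1362 × 0.7119 = 969.61 W/m².

970 W/m²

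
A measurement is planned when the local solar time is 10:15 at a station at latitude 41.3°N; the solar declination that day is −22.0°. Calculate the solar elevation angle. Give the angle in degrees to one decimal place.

Hour angle H = 15° × (10.25 − 12) = -26.25°.
With φ = 41.3°, δ = -22.0°, H = -26.25°: sin φ sin δ = -0.2472, cos φ cos δ cos H = 0.6247, so cos θ_z = 0.3775.
θ_z = arccos(0.3775) = 67.82°, so the elevation is 90° − 67.82° = 22.18°.

22.2°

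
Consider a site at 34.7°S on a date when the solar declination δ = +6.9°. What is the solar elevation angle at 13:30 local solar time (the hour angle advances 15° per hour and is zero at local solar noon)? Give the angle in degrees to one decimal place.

43.3°

Hour angle H = 15° × (13.5 − 12) = 22.50°.
cos θ_z = sin(-34.7°) sin(6.9°) + cos(-34.7°) cos(6.9°) cos(22.50°) = -0.0684 + 0.7541 = 0.6857.
θ_z = arccos(0.6857) = 46.71°, so the elevation is 90° − 46.71° = 43.29°.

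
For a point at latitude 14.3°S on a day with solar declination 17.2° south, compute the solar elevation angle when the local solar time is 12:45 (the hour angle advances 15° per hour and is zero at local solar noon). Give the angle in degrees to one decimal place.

Hour angle H = 15° × (12.75 − 12) = 11.25°.
cos θ_z = sin φ sin δ + cos φ cos δ cos H = (-0.2470)(-0.2957) + (0.9690)(0.9553)(0.9808) = 0.9810.
θ_z = arccos(0.9810) = 11.19°, so the elevation is 90° − 11.19° = 78.81°.

78.8°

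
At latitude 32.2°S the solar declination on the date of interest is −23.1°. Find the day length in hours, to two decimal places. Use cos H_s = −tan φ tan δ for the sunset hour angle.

−tan φ tan δ = −(-0.6297)(-0.4265) = -0.2686; H_s = arccos(-0.2686) = 105.58°.
Day length = 2 H_s / 15° h⁻¹ = 211.16° / 15 = 14.077 h.

14.08 hours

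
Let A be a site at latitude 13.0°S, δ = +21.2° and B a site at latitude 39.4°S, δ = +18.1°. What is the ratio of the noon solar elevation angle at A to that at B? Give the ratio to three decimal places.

1.717

A: 90° − |-13.0 − (21.2)| = 55.80°.
B: 90° − |-39.4 − (18.1)| = 32.50°.
Ratio A/B = 55.8000 / 32.5000 = 1.7169.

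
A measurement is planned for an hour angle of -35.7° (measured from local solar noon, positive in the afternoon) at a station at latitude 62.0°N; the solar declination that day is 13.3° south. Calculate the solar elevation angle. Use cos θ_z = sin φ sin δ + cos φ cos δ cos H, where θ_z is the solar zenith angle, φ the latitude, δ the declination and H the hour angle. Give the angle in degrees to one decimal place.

9.7°

With φ = 62.0°, δ = -13.3°, H = -35.70°: sin φ sin δ = -0.2031, cos φ cos δ cos H = 0.3710, so cos θ_z = 0.1679.
θ_z = arccos(0.1679) = 80.33°, so the elevation is 90° − 80.33° = 9.67°.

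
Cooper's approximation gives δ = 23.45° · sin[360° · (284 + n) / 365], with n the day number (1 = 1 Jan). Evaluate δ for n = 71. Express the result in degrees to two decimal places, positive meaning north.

360 × (284 + 71) / 365 = 350.137°; sin(350.137°) = -0.1713.
δ = 23.45 × -0.1713 = -4.017° ≈ -4.02°.

-4.02°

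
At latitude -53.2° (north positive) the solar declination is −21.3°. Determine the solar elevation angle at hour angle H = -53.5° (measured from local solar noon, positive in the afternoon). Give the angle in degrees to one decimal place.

38.5°

With φ = -53.2°, δ = -21.3°, H = -53.50°: sin φ sin δ = 0.2909, cos φ cos δ cos H = 0.3320, so cos θ_z = 0.6229.
θ_z = arccos(0.6229) = 51.47°, so the elevation is 90° − 51.47° = 38.53°.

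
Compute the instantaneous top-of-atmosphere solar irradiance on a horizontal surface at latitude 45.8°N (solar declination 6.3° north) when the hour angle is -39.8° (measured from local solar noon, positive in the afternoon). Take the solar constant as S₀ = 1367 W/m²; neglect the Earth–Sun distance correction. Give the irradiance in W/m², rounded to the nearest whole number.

835 W/m²

cos θ_z = sin(45.8°) sin(6.3°) + cos(45.8°) cos(6.3°) cos(-39.80°) = 0.0787 + 0.5324 = 0.6111.
Top-of-atmosphere irradiance = S₀ cos θ_z = 1367 × 0.6111 = 835.37 W/m².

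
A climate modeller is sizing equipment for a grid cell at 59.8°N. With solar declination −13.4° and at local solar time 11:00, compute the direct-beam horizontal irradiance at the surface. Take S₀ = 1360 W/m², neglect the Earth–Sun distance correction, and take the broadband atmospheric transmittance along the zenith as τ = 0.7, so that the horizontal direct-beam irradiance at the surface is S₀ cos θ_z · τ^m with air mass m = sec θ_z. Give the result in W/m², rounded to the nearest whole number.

100 W/m²

Hour angle H = 15° × (11 − 12) = -15.00°.
With φ = 59.8°, δ = -13.4°, H = -15.00°: sin φ sin δ = -0.2003, cos φ cos δ cos H = 0.4727, so cos θ_z = 0.2724.
Air mass m = 1/cos θ_z = 1/0.2724 = 3.671; τ^m = 0.7^3.671 = 0.2700.
Surface direct beam = 1360 × 0.2724 × 0.2700 = 100.03 W/m².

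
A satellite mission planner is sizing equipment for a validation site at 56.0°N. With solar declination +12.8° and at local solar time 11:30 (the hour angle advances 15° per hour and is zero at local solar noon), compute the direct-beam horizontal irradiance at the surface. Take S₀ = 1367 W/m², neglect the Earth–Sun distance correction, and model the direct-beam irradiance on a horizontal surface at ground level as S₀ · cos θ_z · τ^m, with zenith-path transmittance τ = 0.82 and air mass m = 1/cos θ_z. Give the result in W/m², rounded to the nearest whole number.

Hour angle H = 15° × (11.5 − 12) = -7.50°.
cos θ_z = sin(56.0°) sin(12.8°) + cos(56.0°) cos(12.8°) cos(-7.50°) = 0.1837 + 0.5406 = 0.7243.
Air mass m = 1/cos θ_z = 1/0.7243 = 1.381; τ^m = 0.82^1.381 = 0.7603.
Surface direct beam = 1367 × 0.7243 × 0.7603 = 752.79 W/m².

753 W/m²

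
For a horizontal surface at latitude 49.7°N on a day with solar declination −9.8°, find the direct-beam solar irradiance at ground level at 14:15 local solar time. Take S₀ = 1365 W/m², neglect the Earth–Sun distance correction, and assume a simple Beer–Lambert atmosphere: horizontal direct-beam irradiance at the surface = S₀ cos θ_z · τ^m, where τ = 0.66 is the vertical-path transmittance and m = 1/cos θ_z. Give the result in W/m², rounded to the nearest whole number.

Hour angle H = 15° × (14.25 − 12) = 33.75°.
cos θ_z = sin φ sin δ + cos φ cos δ cos H = (0.7627)(-0.1702) + (0.6468)(0.9854)(0.8315) = 0.4002.
Air mass m = 1/cos θ_z = 1/0.4002 = 2.499; τ^m = 0.66^2.499 = 0.3540.
Surface direct beam = 1365 × 0.4002 × 0.3540 = 193.38 W/m².

193 W/m²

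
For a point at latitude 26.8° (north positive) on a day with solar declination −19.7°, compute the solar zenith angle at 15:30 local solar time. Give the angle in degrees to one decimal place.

68.9°

Hour angle H = 15° × (15.5 − 12) = 52.50°.
With φ = 26.8°, δ = -19.7°, H = 52.50°: sin φ sin δ = -0.1520, cos φ cos δ cos H = 0.5116, so cos θ_z = 0.3596.
θ_z = arccos(0.3596) = 68.92°.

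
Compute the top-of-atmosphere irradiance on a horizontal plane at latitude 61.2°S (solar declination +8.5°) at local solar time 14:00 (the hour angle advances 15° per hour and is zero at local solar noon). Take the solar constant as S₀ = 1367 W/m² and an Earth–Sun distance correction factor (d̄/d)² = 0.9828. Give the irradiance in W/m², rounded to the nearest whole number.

380 W/m²

Hour angle H = 15° × (14 − 12) = 30.00°.
With φ = -61.2°, δ = 8.5°, H = 30.00°: sin φ sin δ = -0.1295, cos φ cos δ cos H = 0.4126, so cos θ_z = 0.2831.
Top-of-atmosphere irradiance = S₀ (d̄/d)² cos θ_z = 1367 × 0.9828 × 0.2831 = 380.34 W/m².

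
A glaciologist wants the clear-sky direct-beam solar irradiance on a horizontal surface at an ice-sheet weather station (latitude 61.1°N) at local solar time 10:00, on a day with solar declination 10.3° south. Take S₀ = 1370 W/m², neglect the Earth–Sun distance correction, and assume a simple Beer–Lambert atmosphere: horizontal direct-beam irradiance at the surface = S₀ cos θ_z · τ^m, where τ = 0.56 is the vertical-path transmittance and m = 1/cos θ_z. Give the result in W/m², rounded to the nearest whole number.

Hour angle H = 15° × (10 − 12) = -30.00°.
cos θ_z = sin(61.1°) sin(-10.3°) + cos(61.1°) cos(-10.3°) cos(-30.00°) = -0.1565 + 0.4118 = 0.2553.
Air mass m = 1/cos θ_z = 1/0.2553 = 3.917; τ^m = 0.56^3.917 = 0.1032.
Surface direct beam = 1370 × 0.2553 × 0.1032 = 36.10 W/m².

36 W/m²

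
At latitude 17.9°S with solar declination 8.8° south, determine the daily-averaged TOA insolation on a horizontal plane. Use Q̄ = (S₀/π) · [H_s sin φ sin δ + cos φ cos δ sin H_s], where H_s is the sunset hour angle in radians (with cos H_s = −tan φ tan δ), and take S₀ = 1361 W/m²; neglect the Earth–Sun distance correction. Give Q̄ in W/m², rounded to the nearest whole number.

440 W/m²

−tan φ tan δ = −(-0.3230)(-0.1548) = -0.0500; H_s = arccos(-0.0500) = 92.87°. In radians, H_s = 1.6209.
H_s sin φ sin δ = 1.6209 × -0.3074 × -0.1530 = 0.0762.
cos φ cos δ sin H_s = 0.9516 × 0.9882 × 0.9987 = 0.9391.
Q̄ = (1361/π) × (0.0762 + 0.9391) = 433.22 × 1.0153 = 439.85 W/m².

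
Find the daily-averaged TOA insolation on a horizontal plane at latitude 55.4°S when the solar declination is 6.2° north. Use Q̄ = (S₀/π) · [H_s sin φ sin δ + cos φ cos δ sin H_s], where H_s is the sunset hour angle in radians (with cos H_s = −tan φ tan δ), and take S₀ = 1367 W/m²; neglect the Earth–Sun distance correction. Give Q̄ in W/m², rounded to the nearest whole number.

The sunset hour angle satisfies cos H_s = −tan φ tan δ = 0.1575, giving H_s = 80.94°. In radians, H_s = 1.4127.
H_s sin φ sin δ = 1.4127 × -0.8231 × 0.1080 = -0.1256.
cos φ cos δ sin H_s = 0.5678 × 0.9942 × 0.9875 = 0.5575.
Q̄ = (1367/π) × (-0.1256 + 0.5575) = 435.13 × 0.4319 = 187.93 W/m².

188 W/m²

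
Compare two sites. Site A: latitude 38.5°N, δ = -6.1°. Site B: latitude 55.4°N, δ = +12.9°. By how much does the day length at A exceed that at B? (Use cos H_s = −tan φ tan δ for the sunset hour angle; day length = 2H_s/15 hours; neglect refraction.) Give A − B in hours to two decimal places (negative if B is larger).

A: H_s = arccos(−tan 38.5° · tan -6.1°) = 85.12°, so 2H_s/15 = 11.3493 h.
B: H_s = arccos(−tan 55.4° · tan 12.9°) = 109.39°, so 2H_s/15 = 14.5853 h.
A − B = 11.3493 − 14.5853 = -3.2360 h.

-3.24 h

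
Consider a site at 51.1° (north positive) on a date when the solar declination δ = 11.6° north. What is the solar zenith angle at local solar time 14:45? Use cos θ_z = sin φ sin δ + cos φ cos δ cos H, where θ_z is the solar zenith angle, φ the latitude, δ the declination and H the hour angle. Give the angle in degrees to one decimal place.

Hour angle H = 15° × (14.75 − 12) = 41.25°.
cos θ_z = sin φ sin δ + cos φ cos δ cos H = (0.7782)(0.2011) + (0.6280)(0.9796)(0.7518) = 0.6190.
θ_z = arccos(0.6190) = 51.76°.

51.8°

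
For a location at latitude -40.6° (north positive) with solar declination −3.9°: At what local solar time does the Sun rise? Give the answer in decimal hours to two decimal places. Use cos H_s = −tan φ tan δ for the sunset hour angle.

5.78 h

−tan φ tan δ = −(-0.8571)(-0.0682) = -0.0585; H_s = arccos(-0.0585) = 93.35°.
Sunrise is at 12 − H_s/15 = 12 − 6.223 = 5.777 h local solar time.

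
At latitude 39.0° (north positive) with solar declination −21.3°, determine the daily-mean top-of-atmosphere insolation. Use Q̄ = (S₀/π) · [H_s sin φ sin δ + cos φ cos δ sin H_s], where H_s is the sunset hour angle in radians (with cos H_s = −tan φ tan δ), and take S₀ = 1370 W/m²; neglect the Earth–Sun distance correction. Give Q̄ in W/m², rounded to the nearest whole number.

The sunset hour angle satisfies cos H_s = −tan φ tan δ = 0.3157, giving H_s = 71.60°. In radians, H_s = 1.2497.
H_s sin φ sin δ = 1.2497 × 0.6293 × -0.3633 = -0.2857.
cos φ cos δ sin H_s = 0.7771 × 0.9317 × 0.9489 = 0.6870.
Q̄ = (1370/π) × (-0.2857 + 0.6870) = 436.08 × 0.4013 = 175.00 W/m².

175 W/m²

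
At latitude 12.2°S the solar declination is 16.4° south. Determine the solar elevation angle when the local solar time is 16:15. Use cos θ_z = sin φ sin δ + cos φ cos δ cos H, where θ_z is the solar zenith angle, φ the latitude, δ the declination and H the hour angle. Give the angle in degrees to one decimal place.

28.3°

Hour angle H = 15° × (16.25 − 12) = 63.75°.
cos θ_z = sin(-12.2°) sin(-16.4°) + cos(-12.2°) cos(-16.4°) cos(63.75°) = 0.0597 + 0.4147 = 0.4744.
θ_z = arccos(0.4744) = 61.68°, so the elevation is 90° − 61.68° = 28.32°.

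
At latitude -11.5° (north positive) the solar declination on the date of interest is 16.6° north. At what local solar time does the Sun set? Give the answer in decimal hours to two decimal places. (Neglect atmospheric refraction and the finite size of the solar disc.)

cos H_s = −tan(-11.5°) · tan(16.6°) = 0.0607, so H_s = arccos(0.0607) = 86.52°.
Sunset is at 12 + H_s/15 = 12 + 5.768 = 17.768 h local solar time.

17.77 h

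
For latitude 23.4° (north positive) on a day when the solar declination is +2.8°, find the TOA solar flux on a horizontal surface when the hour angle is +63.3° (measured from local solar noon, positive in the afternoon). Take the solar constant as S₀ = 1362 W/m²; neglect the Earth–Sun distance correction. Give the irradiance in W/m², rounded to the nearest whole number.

cos θ_z = sin φ sin δ + cos φ cos δ cos H = (0.3971)(0.0488) + (0.9178)(0.9988)(0.4493) = 0.4313.
Top-of-atmosphere irradiance = S₀ cos θ_z = 1362 × 0.4313 = 587.43 W/m².

587 W/m²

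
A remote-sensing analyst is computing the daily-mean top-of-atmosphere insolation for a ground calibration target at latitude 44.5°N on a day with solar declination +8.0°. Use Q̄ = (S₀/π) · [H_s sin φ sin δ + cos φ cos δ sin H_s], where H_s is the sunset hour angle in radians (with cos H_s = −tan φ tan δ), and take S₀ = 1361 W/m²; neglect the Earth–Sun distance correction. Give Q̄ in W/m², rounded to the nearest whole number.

375 W/m²

The sunset hour angle satisfies cos H_s = −tan φ tan δ = -0.1381, giving H_s = 97.94°. In radians, H_s = 1.7094.
H_s sin φ sin δ = 1.7094 × 0.7009 × 0.1392 = 0.1668.
cos φ cos δ sin H_s = 0.7133 × 0.9903 × 0.9904 = 0.6996.
Q̄ = (1361/π) × (0.1668 + 0.6996) = 433.22 × 0.8664 = 375.34 W/m².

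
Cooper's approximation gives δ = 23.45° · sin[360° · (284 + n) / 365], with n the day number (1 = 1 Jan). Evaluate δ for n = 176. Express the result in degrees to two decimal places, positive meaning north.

360 × (284 + 176) / 365 = 453.699°; sin(453.699°) = 0.9979.
δ = 23.45 × 0.9979 = 23.401° ≈ +23.40°.

+23.40°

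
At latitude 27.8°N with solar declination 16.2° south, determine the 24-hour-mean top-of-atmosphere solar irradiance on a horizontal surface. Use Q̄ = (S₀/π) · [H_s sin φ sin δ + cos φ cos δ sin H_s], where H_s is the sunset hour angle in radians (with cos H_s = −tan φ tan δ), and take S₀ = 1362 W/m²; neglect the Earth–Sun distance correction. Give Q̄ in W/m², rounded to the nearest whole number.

284 W/m²

The sunset hour angle satisfies cos H_s = −tan φ tan δ = 0.1532, giving H_s = 81.19°. In radians, H_s = 1.4170.
H_s sin φ sin δ = 1.4170 × 0.4664 × -0.2790 = -0.1844.
cos φ cos δ sin H_s = 0.8846 × 0.9603 × 0.9882 = 0.8395.
Q̄ = (1362/π) × (-0.1844 + 0.8395) = 433.54 × 0.6551 = 284.01 W/m².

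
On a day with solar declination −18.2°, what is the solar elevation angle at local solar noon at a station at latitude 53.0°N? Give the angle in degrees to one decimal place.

18.8°

At local solar noon the hour angle is zero, so the elevation is 90° − |φ − δ| = 90° − |53.0° − (-18.2°)| = 90° − 71.2° = 18.8°.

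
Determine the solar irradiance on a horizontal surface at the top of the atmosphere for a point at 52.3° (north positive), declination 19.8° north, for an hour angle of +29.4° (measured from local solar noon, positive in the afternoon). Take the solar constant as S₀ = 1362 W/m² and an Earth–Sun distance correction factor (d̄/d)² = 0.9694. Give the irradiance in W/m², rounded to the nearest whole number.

With φ = 52.3°, δ = 19.8°, H = 29.40°: sin φ sin δ = 0.2680, cos φ cos δ cos H = 0.5013, so cos θ_z = 0.7693.
Top-of-atmosphere irradiance = S₀ (d̄/d)² cos θ_z = 1362 × 0.9694 × 0.7693 = 1015.72 W/m².

1016 W/m²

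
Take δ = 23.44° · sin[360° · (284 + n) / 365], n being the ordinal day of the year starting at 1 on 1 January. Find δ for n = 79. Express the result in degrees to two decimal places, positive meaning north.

-0.81°

360 × (284 + 79) / 365 = 358.027°; sin(358.027°) = -0.0344.
δ = 23.44 × -0.0344 = -0.806° ≈ -0.81°.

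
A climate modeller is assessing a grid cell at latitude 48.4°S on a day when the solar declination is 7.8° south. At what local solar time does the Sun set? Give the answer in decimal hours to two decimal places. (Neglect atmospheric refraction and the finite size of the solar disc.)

18.59 h

−tan φ tan δ = −(-1.1263)(-0.1370) = -0.1543; H_s = arccos(-0.1543) = 98.88°.
Sunset is at 12 + H_s/15 = 12 + 6.592 = 18.592 h local solar time.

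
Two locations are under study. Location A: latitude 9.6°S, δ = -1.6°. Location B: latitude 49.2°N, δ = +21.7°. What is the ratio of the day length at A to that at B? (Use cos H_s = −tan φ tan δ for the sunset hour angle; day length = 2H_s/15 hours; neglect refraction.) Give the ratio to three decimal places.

A: H_s = arccos(−tan -9.6° · tan -1.6°) = 90.27°, so 2H_s/15 = 12.0360 h.
B: H_s = arccos(−tan 49.2° · tan 21.7°) = 117.45°, so 2H_s/15 = 15.6600 h.
Ratio A/B = 12.0360 / 15.6600 = 0.7686.

0.769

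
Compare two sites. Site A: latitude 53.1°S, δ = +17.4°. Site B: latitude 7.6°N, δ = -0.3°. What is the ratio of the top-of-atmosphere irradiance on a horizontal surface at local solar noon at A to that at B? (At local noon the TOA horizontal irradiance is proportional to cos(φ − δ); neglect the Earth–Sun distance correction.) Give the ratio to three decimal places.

A: cos θ_z = cos(-53.1° − (17.4°)) = 0.3338.
B: cos θ_z = cos(7.6° − (-0.3°)) = 0.9905.
Ratio A/B = 0.3338 / 0.9905 = 0.3370.

0.337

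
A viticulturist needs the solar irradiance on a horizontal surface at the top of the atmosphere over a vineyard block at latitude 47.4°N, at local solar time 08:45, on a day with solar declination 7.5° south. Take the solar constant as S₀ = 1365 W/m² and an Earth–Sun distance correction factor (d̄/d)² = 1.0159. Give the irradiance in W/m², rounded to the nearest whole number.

Hour angle H = 15° × (8.75 − 12) = -48.75°.
cos θ_z = sin φ sin δ + cos φ cos δ cos H = (0.7361)(-0.1305) + (0.6769)(0.9914)(0.6593) = 0.3464.
Top-of-atmosphere irradiance = S₀ (d̄/d)² cos θ_z = 1365 × 1.0159 × 0.3464 = 480.35 W/m².

480 W/m²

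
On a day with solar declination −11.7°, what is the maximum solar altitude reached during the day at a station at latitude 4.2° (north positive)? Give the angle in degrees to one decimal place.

74.1°

At local solar noon the hour angle is zero, so the elevation is 90° − |φ − δ| = 90° − |4.2° − (-11.7°)| = 90° − 15.9° = 74.1°.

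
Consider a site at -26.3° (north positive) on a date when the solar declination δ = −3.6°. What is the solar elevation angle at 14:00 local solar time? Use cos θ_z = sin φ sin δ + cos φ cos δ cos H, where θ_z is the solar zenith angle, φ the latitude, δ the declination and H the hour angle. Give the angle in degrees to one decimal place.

Hour angle H = 15° × (14 − 12) = 30.00°.
With φ = -26.3°, δ = -3.6°, H = 30.00°: sin φ sin δ = 0.0278, cos φ cos δ cos H = 0.7748, so cos θ_z = 0.8026.
θ_z = arccos(0.8026) = 36.62°, so the elevation is 90° − 36.62° = 53.38°.

53.4°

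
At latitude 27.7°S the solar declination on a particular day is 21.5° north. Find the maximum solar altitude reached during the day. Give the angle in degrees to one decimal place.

At local solar noon the hour angle is zero, so the elevation is 90° − |φ − δ| = 90° − |-27.7° − (21.5°)| = 90° − 49.2° = 40.8°.

40.8°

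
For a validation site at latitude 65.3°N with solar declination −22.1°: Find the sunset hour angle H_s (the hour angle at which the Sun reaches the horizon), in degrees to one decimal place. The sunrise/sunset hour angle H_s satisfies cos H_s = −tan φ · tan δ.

28.0°

The sunset hour angle satisfies cos H_s = −tan φ tan δ = 0.8828, giving H_s = 28.02°.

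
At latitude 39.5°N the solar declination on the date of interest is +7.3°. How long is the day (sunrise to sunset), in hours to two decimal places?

12.81 hours

The sunset hour angle satisfies cos H_s = −tan φ tan δ = -0.1056, giving H_s = 96.06°.
Day length = 2 H_s / 15° h⁻¹ = 192.12° / 15 = 12.808 h.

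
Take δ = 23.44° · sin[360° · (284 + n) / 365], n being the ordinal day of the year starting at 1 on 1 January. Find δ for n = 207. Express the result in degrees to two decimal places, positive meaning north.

+19.37°

360 × (284 + 207) / 365 = 484.274°; sin(484.274°) = 0.8264.
δ = 23.44 × 0.8264 = 19.371° ≈ +19.37°.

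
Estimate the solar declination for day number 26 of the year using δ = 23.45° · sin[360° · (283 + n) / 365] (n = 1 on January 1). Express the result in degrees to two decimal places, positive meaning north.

360 × (283 + 26) / 365 = 304.767°; sin(304.767°) = -0.8215.
δ = 23.45 × -0.8215 = -19.264° ≈ -19.26°.

-19.26°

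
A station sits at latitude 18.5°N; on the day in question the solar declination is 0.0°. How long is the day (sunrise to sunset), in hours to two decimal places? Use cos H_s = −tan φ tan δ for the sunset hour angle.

cos H_s = −tan(18.5°) · tan(0.0°) = 0.0000, so H_s = arccos(0.0000) = 90.00°.
Day length = 2 H_s / 15° h⁻¹ = 180.00° / 15 = 12.000 h.

12.00 hours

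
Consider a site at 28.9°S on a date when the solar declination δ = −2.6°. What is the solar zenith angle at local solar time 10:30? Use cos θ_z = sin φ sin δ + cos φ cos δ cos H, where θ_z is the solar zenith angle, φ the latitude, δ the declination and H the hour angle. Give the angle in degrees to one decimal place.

33.9°

Hour angle H = 15° × (10.5 − 12) = -22.50°.
cos θ_z = sin(-28.9°) sin(-2.6°) + cos(-28.9°) cos(-2.6°) cos(-22.50°) = 0.0219 + 0.8080 = 0.8299.
θ_z = arccos(0.8299) = 33.91°.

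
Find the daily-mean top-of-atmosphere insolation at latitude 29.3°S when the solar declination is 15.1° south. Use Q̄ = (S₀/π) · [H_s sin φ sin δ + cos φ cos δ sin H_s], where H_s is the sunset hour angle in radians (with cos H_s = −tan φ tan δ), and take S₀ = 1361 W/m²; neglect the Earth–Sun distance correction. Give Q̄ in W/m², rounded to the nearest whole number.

The sunset hour angle satisfies cos H_s = −tan φ tan δ = -0.1514, giving H_s = 98.71°. In radians, H_s = 1.7228.
H_s sin φ sin δ = 1.7228 × -0.4894 × -0.2605 = 0.2196.
cos φ cos δ sin H_s = 0.8721 × 0.9655 × 0.9885 = 0.8323.
Q̄ = (1361/π) × (0.2196 + 0.8323) = 433.22 × 1.0519 = 455.70 W/m².

456 W/m²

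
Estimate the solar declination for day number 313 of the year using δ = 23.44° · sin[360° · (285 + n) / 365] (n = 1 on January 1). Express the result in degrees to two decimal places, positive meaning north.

-17.91°

360 × (285 + 313) / 365 = 589.808°; sin(589.808°) = -0.7639.
δ = 23.44 × -0.7639 = -17.906° ≈ -17.91°.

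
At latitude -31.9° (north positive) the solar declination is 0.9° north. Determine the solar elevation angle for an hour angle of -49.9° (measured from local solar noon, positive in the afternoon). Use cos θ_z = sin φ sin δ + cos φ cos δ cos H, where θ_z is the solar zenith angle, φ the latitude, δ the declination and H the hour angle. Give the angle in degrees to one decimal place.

cos θ_z = sin φ sin δ + cos φ cos δ cos H = (-0.5284)(0.0157) + (0.8490)(0.9999)(0.6441) = 0.5385.
θ_z = arccos(0.5385) = 57.42°, so the elevation is 90° − 57.42° = 32.58°.

32.6°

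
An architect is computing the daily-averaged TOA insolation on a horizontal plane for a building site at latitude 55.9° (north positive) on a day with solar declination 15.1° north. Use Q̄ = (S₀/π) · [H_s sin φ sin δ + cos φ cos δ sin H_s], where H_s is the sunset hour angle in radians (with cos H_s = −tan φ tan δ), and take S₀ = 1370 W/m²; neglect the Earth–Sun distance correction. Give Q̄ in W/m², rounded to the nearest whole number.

The sunset hour angle satisfies cos H_s = −tan φ tan δ = -0.3985, giving H_s = 113.48°. In radians, H_s = 1.9806.
H_s sin φ sin δ = 1.9806 × 0.8281 × 0.2605 = 0.4273.
cos φ cos δ sin H_s = 0.5606 × 0.9655 × 0.9172 = 0.4964.
Q̄ = (1370/π) × (0.4273 + 0.4964) = 436.08 × 0.9237 = 402.81 W/m².

403 W/m²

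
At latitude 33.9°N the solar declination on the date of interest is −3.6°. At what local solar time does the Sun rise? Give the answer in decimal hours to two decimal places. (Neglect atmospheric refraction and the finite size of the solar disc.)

−tan φ tan δ = −(0.6720)(-0.0629) = 0.0423; H_s = arccos(0.0423) = 87.58°.
Sunrise is at 12 − H_s/15 = 12 − 5.839 = 6.161 h local solar time.

6.16 h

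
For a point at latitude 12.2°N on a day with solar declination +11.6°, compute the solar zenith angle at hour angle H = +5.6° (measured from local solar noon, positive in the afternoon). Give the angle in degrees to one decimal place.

5.5°

cos θ_z = sin φ sin δ + cos φ cos δ cos H = (0.2113)(0.2011) + (0.9774)(0.9796)(0.9952) = 0.9954.
θ_z = arccos(0.9954) = 5.50°.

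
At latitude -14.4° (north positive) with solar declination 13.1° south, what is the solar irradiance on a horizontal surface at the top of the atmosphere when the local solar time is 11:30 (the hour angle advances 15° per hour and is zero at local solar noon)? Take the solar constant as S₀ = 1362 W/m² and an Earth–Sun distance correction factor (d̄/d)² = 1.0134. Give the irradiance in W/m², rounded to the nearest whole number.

Hour angle H = 15° × (11.5 − 12) = -7.50°.
cos θ_z = sin(-14.4°) sin(-13.1°) + cos(-14.4°) cos(-13.1°) cos(-7.50°) = 0.0564 + 0.9353 = 0.9917.
Top-of-atmosphere irradiance = S₀ (d̄/d)² cos θ_z = 1362 × 1.0134 × 0.9917 = 1368.79 W/m².

1369 W/m²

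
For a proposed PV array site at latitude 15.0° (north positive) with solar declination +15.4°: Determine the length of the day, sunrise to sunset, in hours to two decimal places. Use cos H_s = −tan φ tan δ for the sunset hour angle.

−tan φ tan δ = −(0.2679)(0.2754) = -0.0738; H_s = arccos(-0.0738) = 94.23°.
Day length = 2 H_s / 15° h⁻¹ = 188.46° / 15 = 12.564 h.

12.56 hours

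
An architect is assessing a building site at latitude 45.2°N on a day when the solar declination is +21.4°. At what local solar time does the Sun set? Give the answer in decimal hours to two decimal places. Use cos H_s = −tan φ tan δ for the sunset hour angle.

−tan φ tan δ = −(1.0070)(0.3919) = -0.3946; H_s = arccos(-0.3946) = 113.24°.
Sunset is at 12 + H_s/15 = 12 + 7.549 = 19.549 h local solar time.

19.55 h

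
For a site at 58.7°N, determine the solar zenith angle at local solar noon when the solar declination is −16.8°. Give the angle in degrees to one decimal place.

At local solar noon the hour angle is zero, so the zenith angle is |φ − δ| = |58.7° − (-16.8°)| = 75.5°.

75.5°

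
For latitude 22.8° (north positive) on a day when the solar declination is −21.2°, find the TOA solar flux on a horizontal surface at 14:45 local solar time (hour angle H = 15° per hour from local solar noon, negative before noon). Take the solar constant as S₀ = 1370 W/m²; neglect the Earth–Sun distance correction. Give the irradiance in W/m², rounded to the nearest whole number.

693 W/m²

Hour angle H = 15° × (14.75 − 12) = 41.25°.
With φ = 22.8°, δ = -21.2°, H = 41.25°: sin φ sin δ = -0.1401, cos φ cos δ cos H = 0.6462, so cos θ_z = 0.5061.
Top-of-atmosphere irradiance = S₀ cos θ_z = 1370 × 0.5061 = 693.36 W/m².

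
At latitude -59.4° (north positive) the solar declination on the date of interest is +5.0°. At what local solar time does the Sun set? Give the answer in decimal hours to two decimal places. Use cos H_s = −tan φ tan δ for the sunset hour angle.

−tan φ tan δ = −(-1.6909)(0.0875) = 0.1480; H_s = arccos(0.1480) = 81.49°.
Sunset is at 12 + H_s/15 = 12 + 5.433 = 17.433 h local solar time.

17.43 h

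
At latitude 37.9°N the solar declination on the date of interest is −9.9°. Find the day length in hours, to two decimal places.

10.96 hours

cos H_s = −tan(37.9°) · tan(-9.9°) = 0.1359, so H_s = arccos(0.1359) = 82.19°.
Day length = 2 H_s / 15° h⁻¹ = 164.38° / 15 = 10.959 h.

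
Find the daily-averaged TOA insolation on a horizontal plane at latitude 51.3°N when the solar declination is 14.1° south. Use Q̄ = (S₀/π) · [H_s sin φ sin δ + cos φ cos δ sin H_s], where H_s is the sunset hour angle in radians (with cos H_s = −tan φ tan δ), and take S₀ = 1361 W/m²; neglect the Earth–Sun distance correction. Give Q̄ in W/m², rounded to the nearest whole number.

146 W/m²

−tan φ tan δ = −(1.2482)(-0.2512) = 0.3135; H_s = arccos(0.3135) = 71.73°. In radians, H_s = 1.2519.
H_s sin φ sin δ = 1.2519 × 0.7804 × -0.2436 = -0.2380.
cos φ cos δ sin H_s = 0.6252 × 0.9699 × 0.9496 = 0.5758.
Q̄ = (1361/π) × (-0.2380 + 0.5758) = 433.22 × 0.3378 = 146.34 W/m².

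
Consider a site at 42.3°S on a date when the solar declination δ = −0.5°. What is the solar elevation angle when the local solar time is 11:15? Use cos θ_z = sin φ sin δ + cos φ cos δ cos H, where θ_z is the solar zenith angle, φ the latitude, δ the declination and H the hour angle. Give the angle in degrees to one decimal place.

47.0°

Hour angle H = 15° × (11.25 − 12) = -11.25°.
With φ = -42.3°, δ = -0.5°, H = -11.25°: sin φ sin δ = 0.0059, cos φ cos δ cos H = 0.7254, so cos θ_z = 0.7313.
θ_z = arccos(0.7313) = 43.00°, so the elevation is 90° − 43.00° = 47.00°.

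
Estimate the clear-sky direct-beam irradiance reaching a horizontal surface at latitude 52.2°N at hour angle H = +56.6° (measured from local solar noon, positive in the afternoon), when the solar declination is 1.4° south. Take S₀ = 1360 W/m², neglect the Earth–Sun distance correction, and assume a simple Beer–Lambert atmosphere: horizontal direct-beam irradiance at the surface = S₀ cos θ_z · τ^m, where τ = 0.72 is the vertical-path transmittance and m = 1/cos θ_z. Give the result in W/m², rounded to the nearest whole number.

cos θ_z = sin φ sin δ + cos φ cos δ cos H = (0.7902)(-0.0244) + (0.6129)(0.9997)(0.5505) = 0.3180.
Air mass m = 1/cos θ_z = 1/0.3180 = 3.145; τ^m = 0.72^3.145 = 0.3559.
Surface direct beam = 1360 × 0.3180 × 0.3559 = 153.92 W/m².

154 W/m²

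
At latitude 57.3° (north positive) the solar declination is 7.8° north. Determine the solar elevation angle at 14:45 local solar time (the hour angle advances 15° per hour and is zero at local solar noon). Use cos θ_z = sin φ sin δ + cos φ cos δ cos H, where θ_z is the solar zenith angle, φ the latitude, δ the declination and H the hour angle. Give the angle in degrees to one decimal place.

31.1°

Hour angle H = 15° × (14.75 − 12) = 41.25°.
With φ = 57.3°, δ = 7.8°, H = 41.25°: sin φ sin δ = 0.1142, cos φ cos δ cos H = 0.4024, so cos θ_z = 0.5166.
θ_z = arccos(0.5166) = 58.90°, so the elevation is 90° − 58.90° = 31.10°.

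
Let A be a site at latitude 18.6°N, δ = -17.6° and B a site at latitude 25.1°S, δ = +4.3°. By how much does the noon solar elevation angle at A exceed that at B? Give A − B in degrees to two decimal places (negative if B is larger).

-6.80°

A: 90° − |18.6 − (-17.6)| = 53.80°.
B: 90° − |-25.1 − (4.3)| = 60.60°.
A − B = 53.80 − 60.60 = -6.80°.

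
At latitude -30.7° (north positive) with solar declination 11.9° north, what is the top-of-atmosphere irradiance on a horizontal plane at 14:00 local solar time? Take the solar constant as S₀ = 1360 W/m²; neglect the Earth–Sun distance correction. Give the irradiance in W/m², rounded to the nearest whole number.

Hour angle H = 15° × (14 − 12) = 30.00°.
With φ = -30.7°, δ = 11.9°, H = 30.00°: sin φ sin δ = -0.1053, cos φ cos δ cos H = 0.7287, so cos θ_z = 0.6234.
Top-of-atmosphere irradiance = S₀ cos θ_z = 1360 × 0.6234 = 847.82 W/m².

848 W/m²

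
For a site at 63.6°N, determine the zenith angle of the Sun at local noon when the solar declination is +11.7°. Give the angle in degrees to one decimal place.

51.9°

At local solar noon the hour angle is zero, so the zenith angle is |φ − δ| = |63.6° − (11.7°)| = 51.9°.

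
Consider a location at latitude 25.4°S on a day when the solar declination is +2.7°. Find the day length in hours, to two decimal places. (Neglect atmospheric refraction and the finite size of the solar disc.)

11.83 hours

−tan φ tan δ = −(-0.4748)(0.0472) = 0.0224; H_s = arccos(0.0224) = 88.72°.
Day length = 2 H_s / 15° h⁻¹ = 177.44° / 15 = 11.829 h.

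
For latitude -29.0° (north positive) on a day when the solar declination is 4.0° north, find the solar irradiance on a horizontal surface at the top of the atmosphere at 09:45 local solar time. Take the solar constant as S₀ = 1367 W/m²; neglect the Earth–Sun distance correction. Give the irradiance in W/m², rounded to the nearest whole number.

Hour angle H = 15° × (9.75 − 12) = -33.75°.
cos θ_z = sin(-29.0°) sin(4.0°) + cos(-29.0°) cos(4.0°) cos(-33.75°) = -0.0338 + 0.7254 = 0.6916.
Top-of-atmosphere irradiance = S₀ cos θ_z = 1367 × 0.6916 = 945.42 W/m².

945 W/m²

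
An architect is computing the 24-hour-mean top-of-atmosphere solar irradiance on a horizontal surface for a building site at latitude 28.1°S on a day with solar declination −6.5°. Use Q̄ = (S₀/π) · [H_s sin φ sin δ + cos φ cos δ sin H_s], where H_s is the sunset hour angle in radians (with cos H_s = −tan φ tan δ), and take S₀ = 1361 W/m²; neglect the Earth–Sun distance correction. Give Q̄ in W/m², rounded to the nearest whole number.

417 W/m²

−tan φ tan δ = −(-0.5340)(-0.1139) = -0.0608; H_s = arccos(-0.0608) = 93.49°. In radians, H_s = 1.6317.
H_s sin φ sin δ = 1.6317 × -0.4710 × -0.1132 = 0.0870.
cos φ cos δ sin H_s = 0.8821 × 0.9936 × 0.9981 = 0.8748.
Q̄ = (1361/π) × (0.0870 + 0.8748) = 433.22 × 0.9618 = 416.67 W/m².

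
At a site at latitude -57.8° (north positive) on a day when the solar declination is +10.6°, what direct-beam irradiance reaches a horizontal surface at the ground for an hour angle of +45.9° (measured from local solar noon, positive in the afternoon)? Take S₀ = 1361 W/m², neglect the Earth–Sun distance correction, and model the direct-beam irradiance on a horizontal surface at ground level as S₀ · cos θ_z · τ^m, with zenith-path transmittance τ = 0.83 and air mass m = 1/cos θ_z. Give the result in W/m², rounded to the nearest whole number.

116 W/m²

cos θ_z = sin φ sin δ + cos φ cos δ cos H = (-0.8462)(0.1840) + (0.5329)(0.9829)(0.6959) = 0.2088.
Air mass m = 1/cos θ_z = 1/0.2088 = 4.789; τ^m = 0.83^4.789 = 0.4097.
Surface direct beam = 1361 × 0.2088 × 0.4097 = 116.43 W/m².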